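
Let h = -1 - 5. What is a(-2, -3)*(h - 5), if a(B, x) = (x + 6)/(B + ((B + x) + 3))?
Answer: 33/4 ≈ 8.2500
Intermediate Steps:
a(B, x) = (6 + x)/(3 + x + 2*B) (a(B, x) = (6 + x)/(B + (3 + B + x)) = (6 + x)/(3 + x + 2*B))
h = -6
a(-2, -3)*(h - 5) = ((6 - 3)/(3 - 3 + 2*(-2)))*(-6 - 5) = (3/(3 - 3 - 4))*(-11) = (3/(-4))*(-11) = -¼*3*(-11) = -¾*(-11) = 33/4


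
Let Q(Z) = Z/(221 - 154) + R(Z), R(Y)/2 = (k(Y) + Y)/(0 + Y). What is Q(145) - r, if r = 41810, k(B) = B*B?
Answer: -2781561/67 ≈ -41516.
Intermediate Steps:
k(B) = B²
R(Y) = 2*(Y + Y²)/Y (R(Y) = 2*((Y² + Y)/(0 + Y)) = 2*((Y + Y²)/Y) = 2*(Y + Y²)/Y)
Q(Z) = 2 + 135*Z/67 (Q(Z) = Z/(221 - 154) + (2 + 2*Z) = Z/67 + (2 + 2*Z) = 2 + 135*Z/67)
Q(145) - r = (2 + (135/67)*145) - 1*41810 = (2 + 19575/67) - 41810 = 19709/67 - 41810 = -2781561/67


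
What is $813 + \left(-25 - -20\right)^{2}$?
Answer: $838$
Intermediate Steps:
$813 + \left(-25 - -20\right)^{2} = 813 + \left(-25 + 20\right)^{2} = 813 + \left(-5\right)^{2} = 813 + 25 = 838$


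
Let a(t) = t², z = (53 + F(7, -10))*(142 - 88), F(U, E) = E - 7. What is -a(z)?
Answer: -3779136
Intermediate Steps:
F(U, E) = -7 + E
z = 1944 (z = (53 + (-7 - 10))*(142 - 88) = (53 - 17)*54 = 36*54 = 1944)
-a(z) = -1*1944² = -1*3779136 = -3779136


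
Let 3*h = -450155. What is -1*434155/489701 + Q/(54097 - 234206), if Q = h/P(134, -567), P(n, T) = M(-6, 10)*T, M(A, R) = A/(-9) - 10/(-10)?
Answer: -44380779652196/50009149050903 ≈ -0.88745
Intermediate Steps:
M(A, R) = 1 - A/9 (M(A, R) = A*(-⅑) - 10*(-⅒) = -A/9 + 1 = 1 - A/9)
h = -450155/3 (h = (⅓)*(-450155) = -450155/3 ≈ -1.5005e+5)
P(n, T) = 5*T/3 (P(n, T) = (1 - ⅑*(-6))*T = (1 + ⅔)*T = 5*T/3)
Q = 90031/567 (Q = -450155/(3*((5/3)*(-567))) = -450155/3/(-945) = -450155/3*(-1/945) = 90031/567 ≈ 158.78)
-1*434155/489701 + Q/(54097 - 234206) = -1*434155/489701 + 90031/(567*(54097 - 234206)) = -434155*1/489701 + (90031/567)/(-180109) = -434155/489701 + (90031/567)*(-1/180109) = -434155/489701 - 90031/102121803 = -44380779652196/50009149050903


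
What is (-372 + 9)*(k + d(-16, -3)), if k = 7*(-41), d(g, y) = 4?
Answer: 102729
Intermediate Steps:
k = -287
(-372 + 9)*(k + d(-16, -3)) = (-372 + 9)*(-287 + 4) = -363*(-283) = 102729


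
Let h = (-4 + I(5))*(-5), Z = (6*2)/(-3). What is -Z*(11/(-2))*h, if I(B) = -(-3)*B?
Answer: 1210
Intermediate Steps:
I(B) = 3*B
Z = -4 (Z = 12*(-1/3) = -4)
h = -55 (h = (-4 + 3*5)*(-5) = (-4 + 15)*(-5) = 11*(-5) = -55)
-Z*(11/(-2))*h = -(-44/(-2))*(-55) = -(-44*(-1)/2)*(-55) = -(-4*(-11/2))*(-55) = -22*(-55) = -1*(-1210) = 1210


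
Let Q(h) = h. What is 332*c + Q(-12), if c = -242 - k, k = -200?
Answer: -13956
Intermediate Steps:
c = -42 (c = -242 - 1*(-200) = -242 + 200 = -42)
332*c + Q(-12) = 332*(-42) - 12 = -13944 - 12 = -13956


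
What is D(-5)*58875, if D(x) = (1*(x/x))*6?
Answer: 353250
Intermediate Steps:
D(x) = 6 (D(x) = (1*1)*6 = 1*6 = 6)
D(-5)*58875 = 6*58875 = 353250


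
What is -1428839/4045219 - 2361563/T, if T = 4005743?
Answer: -15276601339674/16204107692717 ≈ -0.94276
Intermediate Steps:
-1428839/4045219 - 2361563/T = -1428839/4045219 - 2361563/4005743 = -15276601339674/16204107692717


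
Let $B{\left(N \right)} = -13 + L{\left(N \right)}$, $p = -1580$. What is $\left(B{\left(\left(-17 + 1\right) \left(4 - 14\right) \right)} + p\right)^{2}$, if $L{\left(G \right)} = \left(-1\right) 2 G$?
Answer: $3659569$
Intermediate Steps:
$L{\left(G \right)} = - 2 G$
$B{\left(N \right)} = -13 - 2 N$
$\left(B{\left(\left(-17 + 1\right) \left(4 - 14\right) \right)} + p\right)^{2} = \left(\left(-13 - 2 \left(-17 + 1\right) \left(4 - 14\right)\right) - 1580\right)^{2} = \left(\left(-13 - 2 \left(\left(-16\right) \left(-10\right)\right)\right) - 1580\right)^{2} = \left(\left(-13 - 320\right) - 1580\right)^{2} = \left(-333 - 1580\right)^{2} = \left(-1913\right)^{2} = 3659569$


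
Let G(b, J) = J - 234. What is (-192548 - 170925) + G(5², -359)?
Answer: -364066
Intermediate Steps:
G(b, J) = -234 + J
(-192548 - 170925) + G(5², -359) = (-192548 - 170925) + (-234 - 359) = -363473 - 593 = -364066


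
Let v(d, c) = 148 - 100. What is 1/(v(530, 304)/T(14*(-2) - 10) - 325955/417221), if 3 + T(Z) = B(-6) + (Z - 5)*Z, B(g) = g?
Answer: -96854875/72807181 ≈ -1.3303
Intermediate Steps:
v(d, c) = 48
T(Z) = -9 + Z*(-5 + Z) (T(Z) = -3 + (-6 + (Z - 5)*Z) = -3 + (-6 + (-5 + Z)*Z) = -3 + (-6 + Z*(-5 + Z)) = -9 + Z*(-5 + Z))
1/(v(530, 304)/T(14*(-2) - 10) - 325955/417221) = 1/(48/(-9 + (14*(-2) - 10)² - 5*(14*(-2) - 10)) - 325955/417221) = 1/(48/(-9 + (-28 - 10)² - 5*(-28 - 10)) - 325955*1/417221) = 1/(48/(-9 + (-38)² - 5*(-38)) - 46565/59603) = 1/(48/(-9 + 1444 + 190) - 46565/59603) = 1/(48/1625 - 46565/59603) = 1/(-72807181/96854875) = -96854875/72807181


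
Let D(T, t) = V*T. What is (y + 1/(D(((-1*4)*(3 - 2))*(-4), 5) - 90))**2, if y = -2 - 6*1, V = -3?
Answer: 1221025/19044 ≈ 64.116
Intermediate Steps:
D(T, t) = -3*T
y = -8 (y = -2 - 6 = -8)
(y + 1/(D(((-1*4)*(3 - 2))*(-4), 5) - 90))**2 = (-8 + 1/(-3*(-1*4)*(3 - 2)*(-4) - 90))**2 = (-8 + 1/(-3*(-4*1)*(-4) - 90))**2 = (-8 + 1/(-(-12)*(-4) - 90))**2 = (-8 + 1/(-3*16 - 90))**2 = (-8 + 1/(-48 - 90))**2 = (-8 + 1/(-138))**2 = (-8 - 1/138)**2 = (-1105/138)**2 = 1221025/19044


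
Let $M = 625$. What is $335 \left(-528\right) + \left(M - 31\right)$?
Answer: $-176286$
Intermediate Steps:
$335 \left(-528\right) + \left(M - 31\right) = 335 \left(-528\right) + \left(625 - 31\right) = -176880 + \left(625 - 31\right) = -176880 + 594 = -176286$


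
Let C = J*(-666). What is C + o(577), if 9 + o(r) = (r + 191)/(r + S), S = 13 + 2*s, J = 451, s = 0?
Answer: -88610241/295 ≈ -3.0037e+5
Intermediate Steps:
S = 13 (S = 13 + 2*0 = 13 + 0 = 13)
o(r) = -9 + (191 + r)/(13 + r) (o(r) = -9 + (r + 191)/(r + 13) = -9 + (191 + r)/(13 + r))
C = -300366 (C = 451*(-666) = -300366)
C + o(577) = -300366 + 2*(37 - 4*577)/(13 + 577) = -300366 + 2*(37 - 2308)/590 = -300366 + 2*(1/590)*(-2271) = -300366 - 2271/295 = -88610241/295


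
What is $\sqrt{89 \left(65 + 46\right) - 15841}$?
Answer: $i \sqrt{5962} \approx 77.214 i$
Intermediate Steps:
$\sqrt{89 \left(65 + 46\right) - 15841} = \sqrt{89 \cdot 111 - 15841} = \sqrt{9879 - 15841} = \sqrt{-5962} = i \sqrt{5962}$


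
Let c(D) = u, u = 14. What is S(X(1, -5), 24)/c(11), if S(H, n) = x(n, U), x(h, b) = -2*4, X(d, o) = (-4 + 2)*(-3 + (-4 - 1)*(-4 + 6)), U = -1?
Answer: -4/7 ≈ -0.57143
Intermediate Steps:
X(d, o) = 26 (X(d, o) = -2*(-3 - 5*2) = -2*(-3 - 10) = -2*(-13) = 26)
x(h, b) = -8
S(H, n) = -8
c(D) = 14
S(X(1, -5), 24)/c(11) = -8/14 = -8*1/14 = -4/7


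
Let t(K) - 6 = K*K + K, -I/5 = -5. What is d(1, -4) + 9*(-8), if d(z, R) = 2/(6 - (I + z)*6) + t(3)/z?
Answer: -4051/75 ≈ -54.013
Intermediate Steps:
I = 25 (I = -5*(-5) = 25)
t(K) = 6 + K + K**2 (t(K) = 6 + (K*K + K) = 6 + (K**2 + K) = 6 + (K + K**2) = 6 + K + K**2)
d(z, R) = 2/(-144 - 6*z) + 18/z (d(z, R) = 2/(6 - (25 + z)*6) + (6 + 3 + 3**2)/z = 2/(6 - (150 + 6*z)) + (6 + 3 + 9)/z = 2/(6 + (-150 - 6*z)) + 18/z = 2/(-144 - 6*z) + 18/z)
d(1, -4) + 9*(-8) = (1/3)*(1296 + 53*1)/(1*(24 + 1)) + 9*(-8) = (1/3)*1*(1296 + 53)/25 - 72 = (1/3)*1*(1/25)*1349 - 72 = 1349/75 - 72 = -4051/75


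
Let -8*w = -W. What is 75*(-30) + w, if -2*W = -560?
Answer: -2215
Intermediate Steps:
W = 280 (W = -1/2*(-560) = 280)
w = 35 (w = -(-1)*280/8 = -1/8*(-280) = 35)
75*(-30) + w = 75*(-30) + 35 = -2250 + 35 = -2215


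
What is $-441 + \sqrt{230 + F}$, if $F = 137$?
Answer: $-441 + \sqrt{367} \approx -421.84$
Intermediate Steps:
$-441 + \sqrt{230 + F} = -441 + \sqrt{230 + 137} = -441 + \sqrt{367}$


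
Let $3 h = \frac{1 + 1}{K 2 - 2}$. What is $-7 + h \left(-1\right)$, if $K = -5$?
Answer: $- \frac{125}{18} \approx -6.9444$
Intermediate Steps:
$h = - \frac{1}{18}$ ($h = \frac{\left(1 + 1\right) \frac{1}{\left(-5\right) 2 - 2}}{3} = \frac{2 \frac{1}{-10 - 2}}{3} = \frac{2 \frac{1}{-12}}{3} = \frac{2 \left(- \frac{1}{12}\right)}{3} = \frac{1}{3} \left(- \frac{1}{6}\right) = - \frac{1}{18} \approx -0.055556$)
$-7 + h \left(-1\right) = -7 - - \frac{1}{18} = -7 + \frac{1}{18} = - \frac{125}{18}$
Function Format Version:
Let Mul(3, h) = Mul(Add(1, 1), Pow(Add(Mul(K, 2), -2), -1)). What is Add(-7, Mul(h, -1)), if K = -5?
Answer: Rational(-125, 18) ≈ -6.9444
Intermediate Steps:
h = Rational(-1, 18) (h = Mul(Rational(1, 3), Mul(Add(1, 1), Pow(Add(Mul(-5, 2), -2), -1))) = Mul(Rational(1, 3), Mul(2, Pow(Add(-10, -2), -1))) = Mul(Rational(1, 3), Mul(2, Pow(-12, -1))) = Mul(Rational(1, 3), Mul(2, Rational(-1, 12))) = Mul(Rational(1, 3), Rational(-1, 6)) = Rational(-1, 18) ≈ -0.055556)
Add(-7, Mul(h, -1)) = Add(-7, Mul(Rational(-1, 18), -1)) = Add(-7, Rational(1, 18)) = Rational(-125, 18)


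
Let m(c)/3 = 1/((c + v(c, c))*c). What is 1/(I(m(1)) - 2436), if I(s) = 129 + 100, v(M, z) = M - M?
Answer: -1/2207 ≈ -0.00045310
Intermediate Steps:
v(M, z) = 0
m(c) = 3/c² (m(c) = 3*(1/((c + 0)*c)) = 3*(1/(c*c)) = 3/c²)
I(s) = 229
1/(I(m(1)) - 2436) = 1/(229 - 2436) = 1/(-2207) = -1/2207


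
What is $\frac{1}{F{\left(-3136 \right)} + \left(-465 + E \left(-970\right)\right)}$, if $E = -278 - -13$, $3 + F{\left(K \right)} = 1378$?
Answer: $\frac{1}{257960} \approx 3.8766 \cdot 10^{-6}$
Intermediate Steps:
$F{\left(K \right)} = 1375$ ($F{\left(K \right)} = -3 + 1378 = 1375$)
$E = -265$ ($E = -278 + 13 = -265$)
$\frac{1}{F{\left(-3136 \right)} + \left(-465 + E \left(-970\right)\right)} = \frac{1}{1375 - -256585} = \frac{1}{1375 + \left(-465 + 257050\right)} = \frac{1}{1375 + 256585} = \frac{1}{257960}$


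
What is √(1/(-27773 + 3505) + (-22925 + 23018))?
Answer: √13692751841/12134 ≈ 9.6436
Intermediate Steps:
√(1/(-27773 + 3505) + (-22925 + 23018)) = √(1/(-24268) + 93) = √(-1/24268 + 93) = √(2256923/24268) = √13692751841/12134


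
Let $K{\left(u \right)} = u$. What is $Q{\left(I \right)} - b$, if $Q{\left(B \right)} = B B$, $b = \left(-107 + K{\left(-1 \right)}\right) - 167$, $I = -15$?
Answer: $500$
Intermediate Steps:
$b = -275$ ($b = \left(-107 - 1\right) - 167 = -108 - 167 = -275$)
$Q{\left(B \right)} = B^{2}$
$Q{\left(I \right)} - b = \left(-15\right)^{2} - -275 = 225 + 275 = 500$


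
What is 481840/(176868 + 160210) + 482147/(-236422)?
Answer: -24301784993/39846327458 ≈ -0.60989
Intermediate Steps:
481840/(176868 + 160210) + 482147/(-236422) = 481840/337078 + 482147*(-1/236422) = 481840*(1/337078) - 482147/236422 = 240920/168539 - 482147/236422 = -24301784993/39846327458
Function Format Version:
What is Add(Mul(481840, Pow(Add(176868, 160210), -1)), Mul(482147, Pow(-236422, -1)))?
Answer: Rational(-24301784993, 39846327458) ≈ -0.60989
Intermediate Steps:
Add(Mul(481840, Pow(Add(176868, 160210), -1)), Mul(482147, Pow(-236422, -1))) = Add(Mul(481840, Pow(337078, -1)), Mul(482147, Rational(-1, 236422))) = Add(Mul(481840, Rational(1, 337078)), Rational(-482147, 236422)) = Add(Rational(240920, 168539), Rational(-482147, 236422)) = Rational(-24301784993, 39846327458)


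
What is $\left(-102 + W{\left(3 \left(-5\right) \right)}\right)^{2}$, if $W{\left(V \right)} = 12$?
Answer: $8100$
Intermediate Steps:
$\left(-102 + W{\left(3 \left(-5\right) \right)}\right)^{2} = \left(-102 + 12\right)^{2} = \left(-90\right)^{2} = 8100$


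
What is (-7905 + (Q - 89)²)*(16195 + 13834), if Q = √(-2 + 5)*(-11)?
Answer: 11380991 + 58796782*√3 ≈ 1.1322e+8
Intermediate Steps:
Q = -11*√3 (Q = √3*(-11) = -11*√3 ≈ -19.053)
(-7905 + (Q - 89)²)*(16195 + 13834) = (-7905 + (-11*√3 - 89)²)*(16195 + 13834) = (-7905 + (-89 - 11*√3)²)*30029 = -237379245 + 30029*(-89 - 11*√3)²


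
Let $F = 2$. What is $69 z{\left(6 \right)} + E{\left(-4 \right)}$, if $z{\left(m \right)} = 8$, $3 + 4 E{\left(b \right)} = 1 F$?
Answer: $\frac{2207}{4} \approx 551.75$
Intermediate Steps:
$E{\left(b \right)} = - \frac{1}{4}$ ($E{\left(b \right)} = - \frac{3}{4} + \frac{1 \cdot 2}{4} = - \frac{3}{4} + \frac{1}{4} \cdot 2 = - \frac{3}{4} + \frac{1}{2} = - \frac{1}{4}$)
$69 z{\left(6 \right)} + E{\left(-4 \right)} = 69 \cdot 8 - \frac{1}{4} = 552 - \frac{1}{4} = \frac{2207}{4}$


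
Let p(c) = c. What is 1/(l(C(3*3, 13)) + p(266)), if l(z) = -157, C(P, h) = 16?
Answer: 1/109 ≈ 0.0091743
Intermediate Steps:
1/(l(C(3*3, 13)) + p(266)) = 1/(-157 + 266) = 1/109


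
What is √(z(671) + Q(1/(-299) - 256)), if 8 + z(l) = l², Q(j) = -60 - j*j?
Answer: 2*√8596694837/299 ≈ 620.19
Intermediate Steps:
Q(j) = -60 - j²
z(l) = -8 + l²
√(z(671) + Q(1/(-299) - 256)) = √((-8 + 671²) + (-60 - (1/(-299) - 256)²)) = √((-8 + 450241) + (-60 - (-1/299 - 256)²)) = √(450233 + (-60 - (-76545/299)²)) = √(450233 + (-60 - 1*5859137025/89401)) = √(450233 + (-60 - 5859137025/89401)) = √(450233 - 5864501085/89401) = √(34386779348/89401) = 2*√8596694837/299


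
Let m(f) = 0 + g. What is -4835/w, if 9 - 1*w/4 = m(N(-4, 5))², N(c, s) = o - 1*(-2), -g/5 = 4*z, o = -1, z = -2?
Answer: 4835/6364 ≈ 0.75974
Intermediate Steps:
g = 40 (g = -20*(-2) = -5*(-8) = 40)
N(c, s) = 1 (N(c, s) = -1 - 1*(-2) = -1 + 2 = 1)
m(f) = 40 (m(f) = 0 + 40 = 40)
w = -6364 (w = 36 - 4*40² = 36 - 4*1600 = 36 - 6400 = -6364)
-4835/w = -4835/(-6364) = -4835*(-1/6364) = 4835/6364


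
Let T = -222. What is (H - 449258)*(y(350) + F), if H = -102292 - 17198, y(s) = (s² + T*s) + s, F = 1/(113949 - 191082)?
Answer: -1980696162133852/77133 ≈ -2.5679e+10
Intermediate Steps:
F = -1/77133 (F = 1/(-77133) = -1/77133 ≈ -1.2965e-5)
y(s) = s² - 221*s (y(s) = (s² - 222*s) + s = s² - 221*s)
H = -119490
(H - 449258)*(y(350) + F) = (-119490 - 449258)*(350*(-221 + 350) - 1/77133) = -568748*(350*129 - 1/77133) = -568748*(45150 - 1/77133) = -568748*3482554949/77133 = -1980696162133852/77133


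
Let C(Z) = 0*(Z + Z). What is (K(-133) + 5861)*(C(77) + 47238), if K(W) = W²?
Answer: 1112454900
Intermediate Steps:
C(Z) = 0 (C(Z) = 0*(2*Z) = 0)
(K(-133) + 5861)*(C(77) + 47238) = ((-133)² + 5861)*(0 + 47238) = (17689 + 5861)*47238 = 23550*47238 = 1112454900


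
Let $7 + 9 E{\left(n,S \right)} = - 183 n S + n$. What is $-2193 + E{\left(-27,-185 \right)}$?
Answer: $- \frac{933856}{9} \approx -1.0376 \cdot 10^{5}$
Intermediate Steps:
$E{\left(n,S \right)} = - \frac{7}{9} + \frac{n}{9} - \frac{61 S n}{3}$ ($E{\left(n,S \right)} = - \frac{7}{9} + \frac{- 183 n S + n}{9} = - \frac{7}{9} + \frac{- 183 S n + n}{9} = - \frac{7}{9} + \frac{n - 183 S n}{9} = - \frac{7}{9} - \left(- \frac{n}{9} + \frac{61 S n}{3}\right) = - \frac{7}{9} + \frac{n}{9} - \frac{61 S n}{3}$)
$-2193 + E{\left(-27,-185 \right)} = -2193 - \left(\frac{34}{9} + 101565\right) = -2193 - \frac{914119}{9} = - \frac{933856}{9}$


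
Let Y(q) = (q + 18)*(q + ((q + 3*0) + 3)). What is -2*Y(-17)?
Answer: 62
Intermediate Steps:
Y(q) = (3 + 2*q)*(18 + q) (Y(q) = (18 + q)*(q + ((q + 0) + 3)) = (18 + q)*(q + (q + 3)) = (18 + q)*(q + (3 + q)) = (18 + q)*(3 + 2*q) = (3 + 2*q)*(18 + q))
-2*Y(-17) = -2*(54 + 2*(-17)**2 + 39*(-17)) = -2*(54 + 2*289 - 663) = -2*(54 + 578 - 663) = -2*(-31) = 62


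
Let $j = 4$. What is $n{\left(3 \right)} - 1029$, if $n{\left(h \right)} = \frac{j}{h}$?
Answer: $- \frac{3083}{3} \approx -1027.7$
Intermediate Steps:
$n{\left(h \right)} = \frac{4}{h}$
$n{\left(3 \right)} - 1029 = \frac{4}{3} - 1029 = - \frac{3083}{3}$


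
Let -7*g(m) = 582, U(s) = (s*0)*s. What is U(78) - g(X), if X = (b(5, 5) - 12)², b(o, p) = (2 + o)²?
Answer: 582/7 ≈ 83.143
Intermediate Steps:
U(s) = 0 (U(s) = 0*s = 0)
X = 1369 (X = ((2 + 5)² - 12)² = (7² - 12)² = (49 - 12)² = 37² = 1369)
g(m) = -582/7 (g(m) = -⅐*582 = -582/7)
U(78) - g(X) = 0 - 1*(-582/7) = 0 + 582/7 = 582/7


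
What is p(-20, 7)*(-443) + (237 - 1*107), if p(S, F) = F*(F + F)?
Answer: -43284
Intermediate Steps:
p(S, F) = 2*F² (p(S, F) = F*(2*F) = 2*F²)
p(-20, 7)*(-443) + (237 - 1*107) = (2*7²)*(-443) + (237 - 1*107) = (2*49)*(-443) + (237 - 107) = 98*(-443) + 130 = -43414 + 130 = -43284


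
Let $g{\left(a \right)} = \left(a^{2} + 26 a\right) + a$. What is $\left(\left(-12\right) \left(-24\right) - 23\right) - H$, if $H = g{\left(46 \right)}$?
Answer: $-3093$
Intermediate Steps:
$g{\left(a \right)} = a^{2} + 27 a$
$H = 3358$ ($H = 46 \left(27 + 46\right) = 46 \cdot 73 = 3358$)
$\left(\left(-12\right) \left(-24\right) - 23\right) - H = \left(\left(-12\right) \left(-24\right) - 23\right) - 3358 = \left(288 - 23\right) - 3358 = 265 - 3358 = -3093$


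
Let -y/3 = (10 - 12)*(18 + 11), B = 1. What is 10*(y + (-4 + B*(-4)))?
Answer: 1660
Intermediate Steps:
y = 174 (y = -3*(10 - 12)*(18 + 11) = -(-6)*29 = -3*(-58) = 174)
10*(y + (-4 + B*(-4))) = 10*(174 + (-4 + 1*(-4))) = 10*(174 + (-4 - 4)) = 10*(174 - 8) = 10*166 = 1660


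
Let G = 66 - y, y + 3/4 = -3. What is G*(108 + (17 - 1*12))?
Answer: 31527/4 ≈ 7881.8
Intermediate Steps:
y = -15/4 (y = -¾ - 3 = -15/4 ≈ -3.7500)
G = 279/4 (G = 66 - 1*(-15/4) = 66 + 15/4 = 279/4 ≈ 69.750)
G*(108 + (17 - 1*12)) = 279*(108 + (17 - 1*12))/4 = 279*(108 + (17 - 12))/4 = 279*(108 + 5)/4 = (279/4)*113 = 31527/4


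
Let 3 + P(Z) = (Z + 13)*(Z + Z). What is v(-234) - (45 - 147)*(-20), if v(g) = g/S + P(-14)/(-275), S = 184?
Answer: -2065859/1012 ≈ -2041.4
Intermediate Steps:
P(Z) = -3 + 2*Z*(13 + Z) (P(Z) = -3 + (Z + 13)*(Z + Z) = -3 + (13 + Z)*(2*Z) = -3 + 2*Z*(13 + Z))
v(g) = -1/11 + g/184 (v(g) = g/184 + (-3 + 2*(-14)² + 26*(-14))/(-275) = g*(1/184) + (-3 + 2*196 - 364)*(-1/275) = g/184 + (-3 + 392 - 364)*(-1/275) = g/184 + 25*(-1/275) = g/184 - 1/11 = -1/11 + g/184)
v(-234) - (45 - 147)*(-20) = (-1/11 + (1/184)*(-234)) - (45 - 147)*(-20) = (-1/11 - 117/92) - (-102)*(-20) = -1379/1012 - 1*2040 = -1379/1012 - 2040 = -2065859/1012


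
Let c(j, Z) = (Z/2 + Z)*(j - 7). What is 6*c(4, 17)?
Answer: -459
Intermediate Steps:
c(j, Z) = 3*Z*(-7 + j)/2 (c(j, Z) = (Z*(½) + Z)*(-7 + j) = (Z/2 + Z)*(-7 + j) = (3*Z/2)*(-7 + j) = 3*Z*(-7 + j)/2)
6*c(4, 17) = 6*((3/2)*17*(-7 + 4)) = 6*((3/2)*17*(-3)) = 6*(-153/2) = -459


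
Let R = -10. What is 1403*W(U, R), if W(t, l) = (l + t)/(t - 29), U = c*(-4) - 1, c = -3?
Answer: -1403/18 ≈ -77.944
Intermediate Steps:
U = 11 (U = -3*(-4) - 1 = 12 - 1 = 11)
W(t, l) = (l + t)/(-29 + t)
1403*W(U, R) = 1403*((-10 + 11)/(-29 + 11)) = 1403*(1/(-18)) = 1403*(-1/18*1) = 1403*(-1/18) = -1403/18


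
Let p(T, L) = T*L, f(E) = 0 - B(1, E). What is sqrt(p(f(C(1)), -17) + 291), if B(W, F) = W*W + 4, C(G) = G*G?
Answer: 2*sqrt(94) ≈ 19.391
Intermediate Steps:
C(G) = G**2
B(W, F) = 4 + W**2 (B(W, F) = W**2 + 4 = 4 + W**2)
f(E) = -5 (f(E) = 0 - (4 + 1**2) = 0 - (4 + 1) = 0 - 1*5 = 0 - 5 = -5)
p(T, L) = L*T
sqrt(p(f(C(1)), -17) + 291) = sqrt(-17*(-5) + 291) = sqrt(85 + 291) = sqrt(376) = 2*sqrt(94)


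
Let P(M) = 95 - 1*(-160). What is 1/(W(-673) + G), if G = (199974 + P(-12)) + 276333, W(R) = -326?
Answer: 1/476236 ≈ 2.0998e-6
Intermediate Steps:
P(M) = 255 (P(M) = 95 + 160 = 255)
G = 476562 (G = (199974 + 255) + 276333 = 200229 + 276333 = 476562)
1/(W(-673) + G) = 1/(-326 + 476562) = 1/476236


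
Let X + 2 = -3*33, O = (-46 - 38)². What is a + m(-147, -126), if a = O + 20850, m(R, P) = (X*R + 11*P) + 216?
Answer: 41583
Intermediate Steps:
O = 7056 (O = (-84)² = 7056)
X = -101 (X = -2 - 3*33 = -2 - 99 = -101)
m(R, P) = 216 - 101*R + 11*P (m(R, P) = (-101*R + 11*P) + 216 = 216 - 101*R + 11*P)
a = 27906 (a = 7056 + 20850 = 27906)
a + m(-147, -126) = 27906 + (216 - 101*(-147) + 11*(-126)) = 27906 + (216 + 14847 - 1386) = 27906 + 13677 = 41583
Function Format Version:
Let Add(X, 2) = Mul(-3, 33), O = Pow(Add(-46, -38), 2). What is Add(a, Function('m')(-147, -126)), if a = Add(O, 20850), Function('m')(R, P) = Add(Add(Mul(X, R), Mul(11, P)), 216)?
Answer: 41583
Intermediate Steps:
O = 7056 (O = Pow(-84, 2) = 7056)
X = -101 (X = Add(-2, Mul(-3, 33)) = Add(-2, -99) = -101)
Function('m')(R, P) = Add(216, Mul(-101, R), Mul(11, P)) (Function('m')(R, P) = Add(Add(Mul(-101, R), Mul(11, P)), 216) = Add(216, Mul(-101, R), Mul(11, P)))
a = 27906 (a = Add(7056, 20850) = 27906)
Add(a, Function('m')(-147, -126)) = Add(27906, Add(216, Mul(-101, -147), Mul(11, -126))) = Add(27906, Add(216, 14847, -1386)) = Add(27906, 13677) = 41583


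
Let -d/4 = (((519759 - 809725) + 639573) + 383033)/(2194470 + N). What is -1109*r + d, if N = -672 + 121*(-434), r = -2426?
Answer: 1440245086674/535321 ≈ 2.6904e+6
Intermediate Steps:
N = -53186 (N = -672 - 52514 = -53186)
d = -732640/535321 (d = -4*(((519759 - 809725) + 639573) + 383033)/(2194470 - 53186) = -4*((-289966 + 639573) + 383033)/2141284 = -4*(349607 + 383033)/2141284 = -2930560/2141284 = -4*183160/535321 = -732640/535321 ≈ -1.3686)
-1109*r + d = -1109*(-2426) - 732640/535321 = 2690434 - 732640/535321 = 1440245086674/535321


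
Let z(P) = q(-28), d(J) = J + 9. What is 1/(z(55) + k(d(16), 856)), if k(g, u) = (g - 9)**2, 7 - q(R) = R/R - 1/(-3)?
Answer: 3/785 ≈ 0.0038217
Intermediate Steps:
q(R) = 17/3 (q(R) = 7 - (R/R - 1/(-3)) = 7 - (1 - 1*(-1/3)) = 7 - (1 + 1/3) = 7 - 1*4/3 = 7 - 4/3 = 17/3)
d(J) = 9 + J
z(P) = 17/3
k(g, u) = (-9 + g)**2
1/(z(55) + k(d(16), 856)) = 1/(17/3 + (-9 + (9 + 16))**2) = 1/(17/3 + (-9 + 25)**2) = 1/(17/3 + 16**2) = 1/(17/3 + 256) = 1/(785/3) = 3/785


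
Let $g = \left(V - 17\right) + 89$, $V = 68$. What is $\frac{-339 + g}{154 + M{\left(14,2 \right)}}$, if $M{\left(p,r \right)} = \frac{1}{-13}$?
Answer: $- \frac{2587}{2001} \approx -1.2929$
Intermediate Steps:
$M{\left(p,r \right)} = - \frac{1}{13}$
$g = 140$ ($g = \left(68 - 17\right) + 89 = 51 + 89 = 140$)
$\frac{-339 + g}{154 + M{\left(14,2 \right)}} = \frac{-339 + 140}{154 - \frac{1}{13}} = - \frac{199}{\frac{2001}{13}} = \left(-199\right) \frac{13}{2001} = - \frac{2587}{2001}$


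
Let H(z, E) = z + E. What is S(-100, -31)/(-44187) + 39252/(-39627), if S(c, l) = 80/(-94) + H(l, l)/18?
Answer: -81510121577/82296917703 ≈ -0.99044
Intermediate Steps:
H(z, E) = E + z
S(c, l) = -40/47 + l/9 (S(c, l) = 80/(-94) + (l + l)/18 = 80*(-1/94) + (2*l)*(1/18) = -40/47 + l/9)
S(-100, -31)/(-44187) + 39252/(-39627) = (-40/47 + (⅑)*(-31))/(-44187) + 39252/(-39627) = (-40/47 - 31/9)*(-1/44187) + 39252*(-1/39627) = -1817/423*(-1/44187) - 13084/13209 = 1817/18691101 - 13084/13209 = -81510121577/82296917703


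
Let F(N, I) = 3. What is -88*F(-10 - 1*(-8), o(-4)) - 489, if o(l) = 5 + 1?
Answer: -753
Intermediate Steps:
o(l) = 6
-88*F(-10 - 1*(-8), o(-4)) - 489 = -88*3 - 489 = -264 - 489 = -753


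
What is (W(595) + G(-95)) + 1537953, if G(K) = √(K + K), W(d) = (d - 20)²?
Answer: 1868578 + I*√190 ≈ 1.8686e+6 + 13.784*I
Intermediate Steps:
W(d) = (-20 + d)²
G(K) = √2*√K (G(K) = √(2*K) = √2*√K)
(W(595) + G(-95)) + 1537953 = ((-20 + 595)² + √2*√(-95)) + 1537953 = (575² + √2*(I*√95)) + 1537953 = (330625 + I*√190) + 1537953 = 1868578 + I*√190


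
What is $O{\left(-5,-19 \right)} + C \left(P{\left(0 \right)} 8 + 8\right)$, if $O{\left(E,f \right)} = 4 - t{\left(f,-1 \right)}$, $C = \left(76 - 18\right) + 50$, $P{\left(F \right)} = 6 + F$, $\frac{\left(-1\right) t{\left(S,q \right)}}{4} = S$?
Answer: $5976$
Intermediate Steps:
$t{\left(S,q \right)} = - 4 S$
$C = 108$ ($C = 58 + 50 = 108$)
$O{\left(E,f \right)} = 4 + 4 f$ ($O{\left(E,f \right)} = 4 - - 4 f = 4 + 4 f$)
$O{\left(-5,-19 \right)} + C \left(P{\left(0 \right)} 8 + 8\right) = \left(4 + 4 \left(-19\right)\right) + 108 \left(\left(6 + 0\right) 8 + 8\right) = \left(4 - 76\right) + 108 \left(6 \cdot 8 + 8\right) = -72 + 108 \left(48 + 8\right) = -72 + 108 \cdot 56 = -72 + 6048 = 5976$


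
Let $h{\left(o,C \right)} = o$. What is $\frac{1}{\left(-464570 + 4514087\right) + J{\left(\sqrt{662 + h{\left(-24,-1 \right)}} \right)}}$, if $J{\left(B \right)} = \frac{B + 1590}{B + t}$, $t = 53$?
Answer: $\frac{165878963}{671736070643573} + \frac{29 \sqrt{638}}{671736070643573} \approx 2.4694 \cdot 10^{-7}$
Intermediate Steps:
$J{\left(B \right)} = \frac{1590 + B}{53 + B}$ ($J{\left(B \right)} = \frac{B + 1590}{B + 53} = \frac{1590 + B}{53 + B}$)
$\frac{1}{\left(-464570 + 4514087\right) + J{\left(\sqrt{662 + h{\left(-24,-1 \right)}} \right)}} = \frac{1}{\left(-464570 + 4514087\right) + \frac{1590 + \sqrt{662 - 24}}{53 + \sqrt{662 - 24}}} = \frac{1}{4049517 + \frac{1590 + \sqrt{638}}{53 + \sqrt{638}}}$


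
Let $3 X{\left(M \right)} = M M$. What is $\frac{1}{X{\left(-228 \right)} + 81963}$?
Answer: $\frac{1}{99291} \approx 1.0071 \cdot 10^{-5}$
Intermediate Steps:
$X{\left(M \right)} = \frac{M^{2}}{3}$ ($X{\left(M \right)} = \frac{M M}{3} = \frac{M^{2}}{3}$)
$\frac{1}{X{\left(-228 \right)} + 81963} = \frac{1}{\frac{\left(-228\right)^{2}}{3} + 81963} = \frac{1}{\frac{1}{3} \cdot 51984 + 81963} = \frac{1}{17328 + 81963} = \frac{1}{99291}$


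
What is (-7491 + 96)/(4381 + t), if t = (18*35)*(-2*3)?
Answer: -7395/601 ≈ -12.304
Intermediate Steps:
t = -3780 (t = 630*(-6) = -3780)
(-7491 + 96)/(4381 + t) = (-7491 + 96)/(4381 - 3780) = -7395/601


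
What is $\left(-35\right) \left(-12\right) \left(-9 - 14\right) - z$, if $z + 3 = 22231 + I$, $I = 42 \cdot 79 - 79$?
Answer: $-35127$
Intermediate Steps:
$I = 3239$ ($I = 3318 - 79 = 3239$)
$z = 25467$ ($z = -3 + \left(22231 + 3239\right) = -3 + 25470 = 25467$)
$\left(-35\right) \left(-12\right) \left(-9 - 14\right) - z = \left(-35\right) \left(-12\right) \left(-9 - 14\right) - 25467 = 420 \left(-23\right) - 25467 = -9660 - 25467 = -35127$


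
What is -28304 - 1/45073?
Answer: -1275746193/45073 ≈ -28304.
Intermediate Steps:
-28304 - 1/45073 = -1275746193/45073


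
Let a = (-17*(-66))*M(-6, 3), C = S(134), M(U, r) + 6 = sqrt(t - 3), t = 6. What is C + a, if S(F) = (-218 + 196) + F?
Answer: -6620 + 1122*sqrt(3) ≈ -4676.6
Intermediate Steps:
S(F) = -22 + F
M(U, r) = -6 + sqrt(3) (M(U, r) = -6 + sqrt(6 - 3) = -6 + sqrt(3))
C = 112 (C = -22 + 134 = 112)
a = -6732 + 1122*sqrt(3) (a = (-17*(-66))*(-6 + sqrt(3)) = 1122*(-6 + sqrt(3)) = -6732 + 1122*sqrt(3) ≈ -4788.6)
C + a = 112 + (-6732 + 1122*sqrt(3)) = -6620 + 1122*sqrt(3)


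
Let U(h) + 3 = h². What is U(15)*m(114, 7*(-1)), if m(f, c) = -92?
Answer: -20424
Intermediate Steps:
U(h) = -3 + h²
U(15)*m(114, 7*(-1)) = (-3 + 15²)*(-92) = (-3 + 225)*(-92) = 222*(-92) = -20424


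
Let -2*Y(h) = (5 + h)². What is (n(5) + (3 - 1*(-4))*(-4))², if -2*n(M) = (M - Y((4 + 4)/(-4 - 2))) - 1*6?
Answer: 1234321/1296 ≈ 952.41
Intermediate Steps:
Y(h) = -(5 + h)²/2
n(M) = -13/36 - M/2 (n(M) = -((M - (-1)*(5 + (4 + 4)/(-4 - 2))²/2) - 1*6)/2 = -((M - (-1)*(5 + 8/(-6))²/2) - 6)/2 = -((M - (-1)*(5 + 8*(-⅙))²/2) - 6)/2 = -((M - (-1)*(5 - 4/3)²/2) - 6)/2 = -((M - (-1)*(11/3)²/2) - 6)/2 = -((M - (-1)*121/(2*9)) - 6)/2 = -((M - 1*(-121/18)) - 6)/2 = -((M + 121/18) - 6)/2 = -((121/18 + M) - 6)/2 = -(13/18 + M)/2 = -13/36 - M/2)
(n(5) + (3 - 1*(-4))*(-4))² = ((-13/36 - ½*5) + (3 - 1*(-4))*(-4))² = ((-13/36 - 5/2) + (3 + 4)*(-4))² = (-103/36 + 7*(-4))² = (-103/36 - 28)² = (-1111/36)² = 1234321/1296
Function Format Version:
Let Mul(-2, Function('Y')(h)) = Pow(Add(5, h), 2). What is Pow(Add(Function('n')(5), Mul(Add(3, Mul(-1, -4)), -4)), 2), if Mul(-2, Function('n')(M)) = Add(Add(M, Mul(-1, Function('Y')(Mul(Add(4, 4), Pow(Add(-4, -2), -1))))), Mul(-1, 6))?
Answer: Rational(1234321, 1296) ≈ 952.41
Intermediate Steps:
Function('Y')(h) = Mul(Rational(-1, 2), Pow(Add(5, h), 2))
Function('n')(M) = Add(Rational(-13, 36), Mul(Rational(-1, 2), M)) (Function('n')(M) = Mul(Rational(-1, 2), Add(Add(M, Mul(-1, Mul(Rational(-1, 2), Pow(Add(5, Mul(Add(4, 4), Pow(Add(-4, -2), -1))), 2)))), Mul(-1, 6))) = Mul(Rational(-1, 2), Add(Add(M, Mul(-1, Mul(Rational(-1, 2), Pow(Add(5, Mul(8, Pow(-6, -1))), 2)))), -6)) = Mul(Rational(-1, 2), Add(Add(M, Mul(-1, Mul(Rational(-1, 2), Pow(Add(5, Mul(8, Rational(-1, 6))), 2)))), -6)) = Mul(Rational(-1, 2), Add(Add(M, Mul(-1, Mul(Rational(-1, 2), Pow(Add(5, Rational(-4, 3)), 2)))), -6)) = Mul(Rational(-1, 2), Add(Add(M, Mul(-1, Mul(Rational(-1, 2), Pow(Rational(11, 3), 2)))), -6)) = Mul(Rational(-1, 2), Add(Add(M, Mul(-1, Mul(Rational(-1, 2), Rational(121, 9)))), -6)) = Mul(Rational(-1, 2), Add(Add(M, Mul(-1, Rational(-121, 18))), -6)) = Mul(Rational(-1, 2), Add(Add(M, Rational(121, 18)), -6)) = Mul(Rational(-1, 2), Add(Add(Rational(121, 18), M), -6)) = Mul(Rational(-1, 2), Add(Rational(13, 18), M)) = Add(Rational(-13, 36), Mul(Rational(-1, 2), M)))
Pow(Add(Function('n')(5), Mul(Add(3, Mul(-1, -4)), -4)), 2) = Pow(Add(Add(Rational(-13, 36), Mul(Rational(-1, 2), 5)), Mul(Add(3, Mul(-1, -4)), -4)), 2) = Pow(Add(Add(Rational(-13, 36), Rational(-5, 2)), Mul(Add(3, 4), -4)), 2) = Pow(Add(Rational(-103, 36), Mul(7, -4)), 2) = Pow(Add(Rational(-103, 36), -28), 2) = Pow(Rational(-1111, 36), 2) = Rational(1234321, 1296)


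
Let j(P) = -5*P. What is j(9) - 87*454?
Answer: -39543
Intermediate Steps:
j(9) - 87*454 = -5*9 - 87*454 = -45 - 39498 = -39543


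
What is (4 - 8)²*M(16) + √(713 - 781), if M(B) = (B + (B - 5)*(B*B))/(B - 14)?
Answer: 22656 + 2*I*√17 ≈ 22656.0 + 8.2462*I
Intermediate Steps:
M(B) = (B + B²*(-5 + B))/(-14 + B) (M(B) = (B + (-5 + B)*B²)/(-14 + B) = (B + B²*(-5 + B))/(-14 + B))
(4 - 8)²*M(16) + √(713 - 781) = (4 - 8)²*(16*(1 + 16² - 5*16)/(-14 + 16)) + √(713 - 781) = (-4)²*(16*(1 + 256 - 80)/2) + √(-68) = 16*(16*(½)*177) + 2*I*√17 = 16*1416 + 2*I*√17 = 22656 + 2*I*√17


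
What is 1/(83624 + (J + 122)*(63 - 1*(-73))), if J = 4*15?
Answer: 1/108376 ≈ 9.2271e-6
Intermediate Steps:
J = 60
1/(83624 + (J + 122)*(63 - 1*(-73))) = 1/(83624 + (60 + 122)*(63 - 1*(-73))) = 1/(83624 + 182*(63 + 73)) = 1/(83624 + 182*136) = 1/(83624 + 24752) = 1/108376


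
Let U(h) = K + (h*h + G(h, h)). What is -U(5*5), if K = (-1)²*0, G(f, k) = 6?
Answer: -631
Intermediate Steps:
K = 0 (K = 1*0 = 0)
U(h) = 6 + h² (U(h) = 0 + (h*h + 6) = 0 + (h² + 6) = 0 + (6 + h²) = 6 + h²)
-U(5*5) = -(6 + (5*5)²) = -(6 + 25²) = -(6 + 625) = -1*631 = -631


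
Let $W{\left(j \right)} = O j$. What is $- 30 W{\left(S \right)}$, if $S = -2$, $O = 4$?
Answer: $240$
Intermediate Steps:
$W{\left(j \right)} = 4 j$
$- 30 W{\left(S \right)} = - 30 \cdot 4 \left(-2\right) = \left(-30\right) \left(-8\right) = 240$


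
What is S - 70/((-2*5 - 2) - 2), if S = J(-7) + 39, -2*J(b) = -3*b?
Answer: 67/2 ≈ 33.500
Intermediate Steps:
J(b) = 3*b/2 (J(b) = -(-3)*b/2 = 3*b/2)
S = 57/2 (S = (3/2)*(-7) + 39 = -21/2 + 39 = 57/2 ≈ 28.500)
S - 70/((-2*5 - 2) - 2) = 57/2 - 70/((-2*5 - 2) - 2) = 57/2 - 70/((-10 - 2) - 2) = 57/2 - 70/(-12 - 2) = 57/2 - 70/(-14) = 57/2 - 70*(-1/14) = 57/2 + 5 = 67/2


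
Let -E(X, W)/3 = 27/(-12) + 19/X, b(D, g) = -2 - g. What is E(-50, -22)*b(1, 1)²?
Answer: 7101/100 ≈ 71.010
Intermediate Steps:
E(X, W) = 27/4 - 57/X (E(X, W) = -3*(27/(-12) + 19/X) = -3*(27*(-1/12) + 19/X) = -3*(-9/4 + 19/X) = 27/4 - 57/X)
E(-50, -22)*b(1, 1)² = (27/4 - 57/(-50))*(-2 - 1*1)² = (27/4 - 57*(-1/50))*(-2 - 1)² = (27/4 + 57/50)*(-3)² = (789/100)*9 = 7101/100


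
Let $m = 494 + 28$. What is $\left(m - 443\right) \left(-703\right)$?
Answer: $-55537$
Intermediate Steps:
$m = 522$
$\left(m - 443\right) \left(-703\right) = \left(522 - 443\right) \left(-703\right) = 79 \left(-703\right) = -55537$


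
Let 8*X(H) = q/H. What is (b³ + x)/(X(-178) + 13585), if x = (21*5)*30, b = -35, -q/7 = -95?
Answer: -2262736/773775 ≈ -2.9243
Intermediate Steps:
q = 665 (q = -7*(-95) = 665)
X(H) = 665/(8*H) (X(H) = (665/H)/8 = 665/(8*H))
x = 3150 (x = 105*30 = 3150)
(b³ + x)/(X(-178) + 13585) = ((-35)³ + 3150)/((665/8)/(-178) + 13585) = (-42875 + 3150)/((665/8)*(-1/178) + 13585) = -39725/(-665/1424 + 13585) = -39725/19344375/1424 = -39725*1424/19344375 = -2262736/773775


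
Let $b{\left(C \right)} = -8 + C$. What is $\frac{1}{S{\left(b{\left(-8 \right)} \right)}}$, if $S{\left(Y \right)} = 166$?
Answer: $\frac{1}{166} \approx 0.0060241$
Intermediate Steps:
$\frac{1}{S{\left(b{\left(-8 \right)} \right)}} = \frac{1}{166}$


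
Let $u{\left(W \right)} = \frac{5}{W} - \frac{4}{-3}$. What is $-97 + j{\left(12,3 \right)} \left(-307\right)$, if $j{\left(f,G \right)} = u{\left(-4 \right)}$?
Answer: $- \frac{1471}{12} \approx -122.58$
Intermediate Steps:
$u{\left(W \right)} = \frac{4}{3} + \frac{5}{W}$ ($u{\left(W \right)} = \frac{5}{W} - - \frac{4}{3} = \frac{5}{W} + \frac{4}{3} = \frac{4}{3} + \frac{5}{W}$)
$j{\left(f,G \right)} = \frac{1}{12}$ ($j{\left(f,G \right)} = \frac{4}{3} + \frac{5}{-4} = \frac{4}{3} + 5 \left(- \frac{1}{4}\right) = \frac{4}{3} - \frac{5}{4} = \frac{1}{12}$)
$-97 + j{\left(12,3 \right)} \left(-307\right) = -97 + \frac{1}{12} \left(-307\right) = -97 - \frac{307}{12} = - \frac{1471}{12}$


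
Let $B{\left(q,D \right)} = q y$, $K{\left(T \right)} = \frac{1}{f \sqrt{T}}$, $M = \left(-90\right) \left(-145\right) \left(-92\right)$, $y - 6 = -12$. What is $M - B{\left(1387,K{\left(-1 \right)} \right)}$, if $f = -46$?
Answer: $-1192278$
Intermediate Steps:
$y = -6$ ($y = 6 - 12 = -6$)
$M = -1200600$ ($M = 13050 \left(-92\right) = -1200600$)
$K{\left(T \right)} = - \frac{1}{46 \sqrt{T}}$ ($K{\left(T \right)} = \frac{1}{\left(-46\right) \sqrt{T}} = - \frac{1}{46 \sqrt{T}}$)
$B{\left(q,D \right)} = - 6 q$ ($B{\left(q,D \right)} = q \left(-6\right) = - 6 q$)
$M - B{\left(1387,K{\left(-1 \right)} \right)} = -1200600 - \left(-6\right) 1387 = -1200600 - -8322 = -1200600 + 8322 = -1192278$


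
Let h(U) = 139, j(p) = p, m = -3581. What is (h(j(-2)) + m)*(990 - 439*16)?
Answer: 20769028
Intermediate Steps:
(h(j(-2)) + m)*(990 - 439*16) = (139 - 3581)*(990 - 439*16) = -3442*(990 - 7024) = -3442*(-6034) = 20769028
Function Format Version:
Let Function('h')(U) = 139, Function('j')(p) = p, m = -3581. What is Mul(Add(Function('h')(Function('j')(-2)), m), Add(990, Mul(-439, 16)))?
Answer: 20769028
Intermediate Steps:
Mul(Add(Function('h')(Function('j')(-2)), m), Add(990, Mul(-439, 16))) = Mul(Add(139, -3581), Add(990, Mul(-439, 16))) = Mul(-3442, Add(990, -7024)) = Mul(-3442, -6034) = 20769028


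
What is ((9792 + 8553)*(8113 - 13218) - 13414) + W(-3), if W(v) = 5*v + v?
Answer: -93664657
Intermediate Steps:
W(v) = 6*v
((9792 + 8553)*(8113 - 13218) - 13414) + W(-3) = ((9792 + 8553)*(8113 - 13218) - 13414) + 6*(-3) = (18345*(-5105) - 13414) - 18 = (-93651225 - 13414) - 18 = -93664639 - 18 = -93664657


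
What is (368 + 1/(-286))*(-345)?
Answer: -36310215/286 ≈ -1.2696e+5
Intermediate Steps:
(368 + 1/(-286))*(-345) = (368 - 1/286)*(-345) = (105247/286)*(-345) = -36310215/286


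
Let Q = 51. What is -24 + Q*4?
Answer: 180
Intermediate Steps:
-24 + Q*4 = -24 + 51*4 = -24 + 204 = 180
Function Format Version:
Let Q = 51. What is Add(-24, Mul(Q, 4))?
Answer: 180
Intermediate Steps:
Add(-24, Mul(Q, 4)) = Add(-24, Mul(51, 4)) = Add(-24, 204) = 180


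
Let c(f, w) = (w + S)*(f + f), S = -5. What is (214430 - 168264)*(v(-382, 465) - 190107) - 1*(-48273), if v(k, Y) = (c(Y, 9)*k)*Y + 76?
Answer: -30514508600473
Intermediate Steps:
c(f, w) = 2*f*(-5 + w) (c(f, w) = (w - 5)*(f + f) = (-5 + w)*(2*f) = 2*f*(-5 + w))
v(k, Y) = 76 + 8*k*Y² (v(k, Y) = ((2*Y*(-5 + 9))*k)*Y + 76 = ((2*Y*4)*k)*Y + 76 = ((8*Y)*k)*Y + 76 = (8*Y*k)*Y + 76 = 8*k*Y² + 76 = 76 + 8*k*Y²)
(214430 - 168264)*(v(-382, 465) - 190107) - 1*(-48273) = (214430 - 168264)*((76 + 8*(-382)*465²) - 190107) - 1*(-48273) = 46166*((76 + 8*(-382)*216225) - 190107) + 48273 = 46166*((76 - 660783600) - 190107) + 48273 = 46166*(-660783524 - 190107) + 48273 = 46166*(-660973631) + 48273 = -30514508648746 + 48273 = -30514508600473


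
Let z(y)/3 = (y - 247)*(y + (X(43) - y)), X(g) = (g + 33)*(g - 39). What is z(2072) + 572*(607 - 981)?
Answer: 1450472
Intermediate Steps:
X(g) = (-39 + g)*(33 + g) (X(g) = (33 + g)*(-39 + g) = (-39 + g)*(33 + g))
z(y) = -225264 + 912*y (z(y) = 3*((y - 247)*(y + ((-1287 + 43² - 6*43) - y))) = 3*((-247 + y)*(y + ((-1287 + 1849 - 258) - y))) = 3*((-247 + y)*(y + (304 - y))) = 3*((-247 + y)*304) = 3*(-75088 + 304*y) = -225264 + 912*y)
z(2072) + 572*(607 - 981) = (-225264 + 912*2072) + 572*(607 - 981) = (-225264 + 1889664) + 572*(-374) = 1664400 - 213928 = 1450472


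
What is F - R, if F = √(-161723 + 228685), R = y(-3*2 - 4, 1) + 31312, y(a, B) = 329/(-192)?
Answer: -6011575/192 + √66962 ≈ -31052.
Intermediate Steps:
y(a, B) = -329/192 (y(a, B) = 329*(-1/192) = -329/192)
R = 6011575/192 (R = -329/192 + 31312 = 6011575/192 ≈ 31310.)
F = √66962 ≈ 258.77
F - R = √66962 - 1*6011575/192 = √66962 - 6011575/192 = -6011575/192 + √66962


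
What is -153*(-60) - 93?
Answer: 9087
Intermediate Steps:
-153*(-60) - 93 = 9180 - 93 = 9087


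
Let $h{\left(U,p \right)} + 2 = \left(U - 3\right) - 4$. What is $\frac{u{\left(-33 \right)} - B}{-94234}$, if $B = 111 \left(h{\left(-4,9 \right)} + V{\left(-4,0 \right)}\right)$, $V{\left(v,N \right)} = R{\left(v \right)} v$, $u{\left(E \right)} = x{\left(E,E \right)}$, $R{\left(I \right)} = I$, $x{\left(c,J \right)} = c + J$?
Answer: $\frac{57}{13462} \approx 0.0042341$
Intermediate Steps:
$x{\left(c,J \right)} = J + c$
$u{\left(E \right)} = 2 E$ ($u{\left(E \right)} = E + E = 2 E$)
$h{\left(U,p \right)} = -9 + U$ ($h{\left(U,p \right)} = -2 + \left(\left(U - 3\right) - 4\right) = -2 + \left(\left(-3 + U\right) - 4\right) = -2 + \left(-7 + U\right) = -9 + U$)
$V{\left(v,N \right)} = v^{2}$ ($V{\left(v,N \right)} = v v = v^{2}$)
$B = 333$ ($B = 111 \left(\left(-9 - 4\right) + \left(-4\right)^{2}\right) = 111 \left(-13 + 16\right) = 111 \cdot 3 = 333$)
$\frac{u{\left(-33 \right)} - B}{-94234} = \frac{2 \left(-33\right) - 333}{-94234} = \left(-66 - 333\right) \left(- \frac{1}{94234}\right) = \left(-399\right) \left(- \frac{1}{94234}\right) = \frac{57}{13462}$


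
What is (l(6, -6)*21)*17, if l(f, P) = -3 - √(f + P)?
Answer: -1071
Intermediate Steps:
l(f, P) = -3 - √(P + f)
(l(6, -6)*21)*17 = ((-3 - √(-6 + 6))*21)*17 = ((-3 - √0)*21)*17 = ((-3 - 1*0)*21)*17 = ((-3 + 0)*21)*17 = -3*21*17 = -63*17 = -1071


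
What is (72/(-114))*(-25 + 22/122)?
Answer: 18168/1159 ≈ 15.676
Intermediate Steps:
(72/(-114))*(-25 + 22/122) = (72*(-1/114))*(-25 + 22*(1/122)) = -12*(-25 + 11/61)/19 = -12/19*(-1514/61) = 18168/1159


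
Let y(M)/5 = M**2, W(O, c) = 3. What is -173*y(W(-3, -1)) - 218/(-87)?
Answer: -677077/87 ≈ -7782.5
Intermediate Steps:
y(M) = 5*M**2
-173*y(W(-3, -1)) - 218/(-87) = -865*3**2 - 218/(-87) = -865*9 - 218*(-1/87) = -173*45 + 218/87 = -7785 + 218/87 = -677077/87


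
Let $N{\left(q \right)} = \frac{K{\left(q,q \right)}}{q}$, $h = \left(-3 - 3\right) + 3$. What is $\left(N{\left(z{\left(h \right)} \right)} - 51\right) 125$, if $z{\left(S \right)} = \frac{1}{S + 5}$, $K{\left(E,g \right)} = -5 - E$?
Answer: $-7750$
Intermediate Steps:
$h = -3$ ($h = -6 + 3 = -3$)
$z{\left(S \right)} = \frac{1}{5 + S}$
$N{\left(q \right)} = \frac{-5 - q}{q}$
$\left(N{\left(z{\left(h \right)} \right)} - 51\right) 125 = \left(\frac{-5 - \frac{1}{5 - 3}}{\frac{1}{5 - 3}} - 51\right) 125 = \left(\frac{-5 - \frac{1}{2}}{\frac{1}{2}} - 51\right) 125 = \left(\frac{1}{\frac{1}{2}} \left(-5 - \frac{1}{2}\right) - 51\right) 125 = \left(2 \left(-5 - \frac{1}{2}\right) - 51\right) 125 = \left(2 \left(- \frac{11}{2}\right) - 51\right) 125 = \left(-11 - 51\right) 125 = \left(-62\right) 125 = -7750$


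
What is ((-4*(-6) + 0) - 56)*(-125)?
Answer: 4000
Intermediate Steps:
((-4*(-6) + 0) - 56)*(-125) = ((24 + 0) - 56)*(-125) = (24 - 56)*(-125) = -32*(-125) = 4000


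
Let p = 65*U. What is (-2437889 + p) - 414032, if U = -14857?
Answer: -3817626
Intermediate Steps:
p = -965705 (p = 65*(-14857) = -965705)
(-2437889 + p) - 414032 = (-2437889 - 965705) - 414032 = -3403594 - 414032 = -3817626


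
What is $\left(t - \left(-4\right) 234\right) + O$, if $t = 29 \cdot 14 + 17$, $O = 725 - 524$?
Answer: $1560$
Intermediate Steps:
$O = 201$ ($O = 725 - 524 = 201$)
$t = 423$ ($t = 406 + 17 = 423$)
$\left(t - \left(-4\right) 234\right) + O = \left(423 - \left(-4\right) 234\right) + 201 = \left(423 - -936\right) + 201 = \left(423 + 936\right) + 201 = 1359 + 201 = 1560$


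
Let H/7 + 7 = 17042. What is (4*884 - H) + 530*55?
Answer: -86559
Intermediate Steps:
H = 119245 (H = -49 + 7*17042 = -49 + 119294 = 119245)
(4*884 - H) + 530*55 = (4*884 - 1*119245) + 530*55 = (3536 - 119245) + 29150 = -115709 + 29150 = -86559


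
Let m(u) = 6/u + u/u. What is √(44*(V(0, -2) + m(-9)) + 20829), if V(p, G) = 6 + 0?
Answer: √189969/3 ≈ 145.28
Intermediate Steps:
V(p, G) = 6
m(u) = 1 + 6/u (m(u) = 6/u + 1 = 1 + 6/u)
√(44*(V(0, -2) + m(-9)) + 20829) = √(44*(6 + (6 - 9)/(-9)) + 20829) = √(44*(6 - ⅑*(-3)) + 20829) = √(44*(6 + ⅓) + 20829) = √(44*(19/3) + 20829) = √(836/3 + 20829) = √(63323/3) = √189969/3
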